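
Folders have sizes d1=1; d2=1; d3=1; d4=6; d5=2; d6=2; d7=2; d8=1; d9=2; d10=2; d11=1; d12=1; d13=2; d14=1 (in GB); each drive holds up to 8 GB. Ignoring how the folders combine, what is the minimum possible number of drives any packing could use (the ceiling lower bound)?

Total size = 1 + 1 + 1 + 6 + 2 + 2 + 2 + 1 + 2 + 2 + 1 + 1 + 2 + 1 = 25 GB.
⌈25 / 8⌉ = 4.

4 drives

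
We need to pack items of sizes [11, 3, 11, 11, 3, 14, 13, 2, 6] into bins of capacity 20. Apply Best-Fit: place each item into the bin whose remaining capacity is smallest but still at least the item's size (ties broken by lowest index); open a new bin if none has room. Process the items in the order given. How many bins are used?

Put 11 in bin 1; 9 remain.
Put 3 in bin 1; 6 remain.
Put 11 in bin 2; 9 remain.
Put 11 in bin 3; 9 remain.
Put 3 in bin 1; 3 remain.
Put 14 in bin 4; 6 remain.
Put 13 in bin 5; 7 remain.
Put 2 in bin 1; 1 remain.
Put 6 in bin 4; 0 remain.
Final bins: [11,3,3,2] [11] [11] [14,6] [13].

5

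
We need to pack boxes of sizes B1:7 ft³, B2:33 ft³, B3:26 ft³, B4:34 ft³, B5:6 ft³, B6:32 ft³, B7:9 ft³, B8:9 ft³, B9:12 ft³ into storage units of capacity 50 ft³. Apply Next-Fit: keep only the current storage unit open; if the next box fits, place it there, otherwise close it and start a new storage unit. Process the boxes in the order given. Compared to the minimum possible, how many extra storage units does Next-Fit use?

Next-Fit: [7,33] [26] [34,6] [32,9,9] [12] → 5 storage units.
Total size 168 ft³; any packing needs at least ⌈168/50⌉ = 4 storage units.
An optimal packing achieves that bound: [34,12] [33,9,7] [32,9,6] [26] → 4 storage units.
Excess: 5 − 4 = 1.

1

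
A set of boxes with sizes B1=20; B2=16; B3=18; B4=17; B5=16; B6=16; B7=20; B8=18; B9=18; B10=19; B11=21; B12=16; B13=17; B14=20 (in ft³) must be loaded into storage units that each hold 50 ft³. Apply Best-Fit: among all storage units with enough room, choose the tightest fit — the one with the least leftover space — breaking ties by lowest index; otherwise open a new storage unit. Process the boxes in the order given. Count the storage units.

7 storage units

Put B1 (20 ft³) in storage unit 1; 30 ft³ remain.
Put B2 (16 ft³) in storage unit 1; 14 ft³ remain.
Put B3 (18 ft³) in storage unit 2; 32 ft³ remain.
Put B4 (17 ft³) in storage unit 2; 15 ft³ remain.
Put B5 (16 ft³) in storage unit 3; 34 ft³ remain.
Put B6 (16 ft³) in storage unit 3; 18 ft³ remain.
Put B7 (20 ft³) in storage unit 4; 30 ft³ remain.
Put B8 (18 ft³) in storage unit 3; 0 ft³ remain.
Put B9 (18 ft³) in storage unit 4; 12 ft³ remain.
Put B10 (19 ft³) in storage unit 5; 31 ft³ remain.
Put B11 (21 ft³) in storage unit 5; 10 ft³ remain.
Put B12 (16 ft³) in storage unit 6; 34 ft³ remain.
Put B13 (17 ft³) in storage unit 6; 17 ft³ remain.
Put B14 (20 ft³) in storage unit 7; 30 ft³ remain.
Final storage units: [20,16] [18,17] [16,16,18] [20,18] [19,21] [16,17] [20].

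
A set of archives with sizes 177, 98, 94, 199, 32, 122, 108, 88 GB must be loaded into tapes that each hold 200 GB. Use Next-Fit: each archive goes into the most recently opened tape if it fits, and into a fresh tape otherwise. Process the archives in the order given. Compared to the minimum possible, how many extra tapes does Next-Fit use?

Next-Fit: [177] [98,94] [199] [32,122] [108,88] → 5 tapes.
Total size 918 GB; any packing needs at least ⌈918/200⌉ = 5 tapes.
So 5 is already optimal.

0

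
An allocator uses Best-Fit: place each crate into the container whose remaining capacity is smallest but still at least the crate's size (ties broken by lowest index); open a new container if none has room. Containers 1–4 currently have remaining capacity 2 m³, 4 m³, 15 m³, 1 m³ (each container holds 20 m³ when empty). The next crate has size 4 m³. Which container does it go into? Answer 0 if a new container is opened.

2

Containers with room: container 2 (4 m³), container 3 (15 m³).
Tightest fit is container 2 with 4 m³ free.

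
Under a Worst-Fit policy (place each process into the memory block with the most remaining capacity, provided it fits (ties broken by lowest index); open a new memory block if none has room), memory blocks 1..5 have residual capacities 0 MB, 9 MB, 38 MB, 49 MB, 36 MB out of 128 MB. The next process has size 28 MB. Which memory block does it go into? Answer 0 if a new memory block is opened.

Memory blocks with room: memory block 3 (38 MB), memory block 4 (49 MB), memory block 5 (36 MB).
Most room is memory block 4 with 49 MB free.

4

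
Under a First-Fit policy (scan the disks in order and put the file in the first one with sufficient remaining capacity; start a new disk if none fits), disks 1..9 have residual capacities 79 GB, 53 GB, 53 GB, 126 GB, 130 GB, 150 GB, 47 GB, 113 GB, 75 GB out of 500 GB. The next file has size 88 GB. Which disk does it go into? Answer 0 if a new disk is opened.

Disks with room: disk 4 (126 GB), disk 5 (130 GB), disk 6 (150 GB), disk 8 (113 GB).
The first with room is disk 4.

4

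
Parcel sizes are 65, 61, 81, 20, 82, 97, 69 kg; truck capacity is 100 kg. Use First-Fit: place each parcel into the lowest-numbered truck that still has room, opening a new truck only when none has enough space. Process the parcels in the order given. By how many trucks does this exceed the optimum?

First-Fit: [65,20] [61] [81] [82] [97] [69] → 6 trucks.
6 parcels exceed 50 kg (half the capacity), and no two of those can share a truck, so at least 6 trucks are needed.
So 6 is already optimal.

0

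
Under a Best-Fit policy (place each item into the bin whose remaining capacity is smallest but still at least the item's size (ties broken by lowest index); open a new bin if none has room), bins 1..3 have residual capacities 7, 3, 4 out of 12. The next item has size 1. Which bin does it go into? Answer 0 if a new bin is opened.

2

Bins with room: bin 1 (7), bin 2 (3), bin 3 (4).
Tightest fit is bin 2 with 3 free.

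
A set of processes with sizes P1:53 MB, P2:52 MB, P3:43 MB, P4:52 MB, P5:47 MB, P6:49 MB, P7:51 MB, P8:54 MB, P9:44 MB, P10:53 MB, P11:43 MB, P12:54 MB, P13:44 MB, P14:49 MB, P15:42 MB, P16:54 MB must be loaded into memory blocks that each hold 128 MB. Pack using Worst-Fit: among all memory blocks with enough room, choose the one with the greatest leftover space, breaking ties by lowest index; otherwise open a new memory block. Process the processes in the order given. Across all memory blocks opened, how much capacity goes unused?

P1 (53 MB) → memory block 1 (remaining 75 MB)
P2 (52 MB) → memory block 1 (remaining 23 MB)
P3 (43 MB) → memory block 2 (remaining 85 MB)
P4 (52 MB) → memory block 2 (remaining 33 MB)
P5 (47 MB) → memory block 3 (remaining 81 MB)
P6 (49 MB) → memory block 3 (remaining 32 MB)
P7 (51 MB) → memory block 4 (remaining 77 MB)
P8 (54 MB) → memory block 4 (remaining 23 MB)
P9 (44 MB) → memory block 5 (remaining 84 MB)
P10 (53 MB) → memory block 5 (remaining 31 MB)
P11 (43 MB) → memory block 6 (remaining 85 MB)
P12 (54 MB) → memory block 6 (remaining 31 MB)
P13 (44 MB) → memory block 7 (remaining 84 MB)
P14 (49 MB) → memory block 7 (remaining 35 MB)
P15 (42 MB) → memory block 8 (remaining 86 MB)
P16 (54 MB) → memory block 8 (remaining 32 MB)
8 memory blocks × 128 MB = 1024 MB; used 784 MB; unused 240 MB.

240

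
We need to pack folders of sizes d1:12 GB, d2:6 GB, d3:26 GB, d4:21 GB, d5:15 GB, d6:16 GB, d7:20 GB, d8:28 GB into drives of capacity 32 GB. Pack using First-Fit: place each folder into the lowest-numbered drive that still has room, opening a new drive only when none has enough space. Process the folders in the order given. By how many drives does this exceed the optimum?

1

First-Fit: [12,6] [26] [21] [15,16] [20] [28] → 6 drives.
Total size 144 GB; any packing needs at least ⌈144/32⌉ = 5 drives.
An optimal packing achieves that bound: [28] [26,6] [21] [20,12] [16,15] → 5 drives.
Excess: 6 − 5 = 1.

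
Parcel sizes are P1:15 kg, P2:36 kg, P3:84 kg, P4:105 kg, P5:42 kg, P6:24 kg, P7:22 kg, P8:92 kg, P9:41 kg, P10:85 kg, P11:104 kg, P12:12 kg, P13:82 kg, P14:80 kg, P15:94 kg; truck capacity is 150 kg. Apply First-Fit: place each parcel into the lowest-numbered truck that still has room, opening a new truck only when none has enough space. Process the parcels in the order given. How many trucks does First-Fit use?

8 trucks

truck 1: place P1 (15 kg), 135 kg left
truck 1: place P2 (36 kg), 99 kg left
truck 1: place P3 (84 kg), 15 kg left
truck 2: place P4 (105 kg), 45 kg left
truck 2: place P5 (42 kg), 3 kg left
truck 3: place P6 (24 kg), 126 kg left
truck 3: place P7 (22 kg), 104 kg left
truck 3: place P8 (92 kg), 12 kg left
truck 4: place P9 (41 kg), 109 kg left
truck 4: place P10 (85 kg), 24 kg left
truck 5: place P11 (104 kg), 46 kg left
truck 1: place P12 (12 kg), 3 kg left
truck 6: place P13 (82 kg), 68 kg left
truck 7: place P14 (80 kg), 70 kg left
truck 8: place P15 (94 kg), 56 kg left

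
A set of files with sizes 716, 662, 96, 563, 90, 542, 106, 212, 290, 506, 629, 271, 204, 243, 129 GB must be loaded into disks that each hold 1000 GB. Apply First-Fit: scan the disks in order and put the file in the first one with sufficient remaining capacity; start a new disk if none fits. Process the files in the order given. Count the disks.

disk 1: place 716 GB, 284 GB left
disk 2: place 662 GB, 338 GB left
disk 1: place 96 GB, 188 GB left
disk 3: place 563 GB, 437 GB left
disk 1: place 90 GB, 98 GB left
disk 4: place 542 GB, 458 GB left
disk 2: place 106 GB, 232 GB left
disk 2: place 212 GB, 20 GB left
disk 3: place 290 GB, 147 GB left
disk 5: place 506 GB, 494 GB left
disk 6: place 629 GB, 371 GB left
disk 4: place 271 GB, 187 GB left
disk 5: place 204 GB, 290 GB left
disk 5: place 243 GB, 47 GB left
disk 3: place 129 GB, 18 GB left
Final disks: [716,96,90] [662,106,212] [563,290,129] [542,271] [506,204,243] [629].

6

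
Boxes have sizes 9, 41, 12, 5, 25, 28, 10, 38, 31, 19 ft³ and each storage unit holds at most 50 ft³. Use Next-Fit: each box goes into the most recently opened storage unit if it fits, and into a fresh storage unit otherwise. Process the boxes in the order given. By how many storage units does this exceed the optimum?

Next-Fit: [9,41] [12,5,25] [28,10] [38] [31,19] → 5 storage units.
Total size 218 ft³; any packing needs at least ⌈218/50⌉ = 5 storage units.
So 5 is already optimal.

0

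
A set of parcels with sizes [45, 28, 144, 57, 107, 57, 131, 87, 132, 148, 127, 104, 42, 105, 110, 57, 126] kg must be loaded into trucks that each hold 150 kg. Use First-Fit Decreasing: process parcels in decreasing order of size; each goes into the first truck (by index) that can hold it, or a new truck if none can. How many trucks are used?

12 trucks

Sorted descending: 148, 144, 132, 131, 127, 126, 110, 107, 105, 104, 87, 57, 57, 57, 45, 42, 28.
Put 148 kg in truck 1; 2 kg remain.
Put 144 kg in truck 2; 6 kg remain.
Put 132 kg in truck 3; 18 kg remain.
Put 131 kg in truck 4; 19 kg remain.
Put 127 kg in truck 5; 23 kg remain.
Put 126 kg in truck 6; 24 kg remain.
Put 110 kg in truck 7; 40 kg remain.
Put 107 kg in truck 8; 43 kg remain.
Put 105 kg in truck 9; 45 kg remain.
Put 104 kg in truck 10; 46 kg remain.
Put 87 kg in truck 11; 63 kg remain.
Put 57 kg in truck 11; 6 kg remain.
Put 57 kg in truck 12; 93 kg remain.
Put 57 kg in truck 12; 36 kg remain.
Put 45 kg in truck 9; 0 kg remain.
Put 42 kg in truck 8; 1 kg remain.
Put 28 kg in truck 7; 12 kg remain.
Final trucks: [148] [144] [132] [131] [127] [126] [110,28] [107,42] [105,45] [104] [87,57] [57,57].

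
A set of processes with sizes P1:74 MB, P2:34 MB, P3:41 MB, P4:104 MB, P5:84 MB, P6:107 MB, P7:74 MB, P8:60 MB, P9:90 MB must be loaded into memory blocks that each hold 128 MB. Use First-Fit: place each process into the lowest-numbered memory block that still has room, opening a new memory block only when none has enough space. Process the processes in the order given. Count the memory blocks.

7

memory block 1: place P1 (74 MB), 54 MB left
memory block 1: place P2 (34 MB), 20 MB left
memory block 2: place P3 (41 MB), 87 MB left
memory block 3: place P4 (104 MB), 24 MB left
memory block 2: place P5 (84 MB), 3 MB left
memory block 4: place P6 (107 MB), 21 MB left
memory block 5: place P7 (74 MB), 54 MB left
memory block 6: place P8 (60 MB), 68 MB left
memory block 7: place P9 (90 MB), 38 MB left
Final memory blocks: [74,34] [41,84] [104] [107] [74] [60] [90].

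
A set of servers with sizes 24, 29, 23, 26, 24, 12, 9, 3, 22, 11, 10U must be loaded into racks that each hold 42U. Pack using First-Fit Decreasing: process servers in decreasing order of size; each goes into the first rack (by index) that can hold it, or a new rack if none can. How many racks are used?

6 racks

Sorted descending: 29, 26, 24, 24, 23, 22, 12, 11, 10, 9, 3.
Put 29U in rack 1; 13U remain.
Put 26U in rack 2; 16U remain.
Put 24U in rack 3; 18U remain.
Put 24U in rack 4; 18U remain.
Put 23U in rack 5; 19U remain.
Put 22U in rack 6; 20U remain.
Put 12U in rack 1; 1U remain.
Put 11U in rack 2; 5U remain.
Put 10U in rack 3; 8U remain.
Put 9U in rack 4; 9U remain.
Put 3U in rack 2; 2U remain.
Final racks: [29,12] [26,11,3] [24,10] [24,9] [23] [22].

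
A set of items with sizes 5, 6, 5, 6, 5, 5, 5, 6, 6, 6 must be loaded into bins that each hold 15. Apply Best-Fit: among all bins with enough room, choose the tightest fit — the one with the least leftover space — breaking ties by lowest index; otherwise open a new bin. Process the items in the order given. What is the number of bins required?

bin 1: place 5, 10 left
bin 1: place 6, 4 left
bin 2: place 5, 10 left
bin 2: place 6, 4 left
bin 3: place 5, 10 left
bin 3: place 5, 5 left
bin 3: place 5, 0 left
bin 4: place 6, 9 left
bin 4: place 6, 3 left
bin 5: place 6, 9 left

5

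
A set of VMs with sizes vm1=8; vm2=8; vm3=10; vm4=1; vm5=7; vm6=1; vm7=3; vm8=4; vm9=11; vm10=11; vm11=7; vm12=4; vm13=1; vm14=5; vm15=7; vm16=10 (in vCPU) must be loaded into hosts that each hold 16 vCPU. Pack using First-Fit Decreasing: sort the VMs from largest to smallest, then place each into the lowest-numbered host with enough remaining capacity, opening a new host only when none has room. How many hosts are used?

7 hosts

Sorted descending: 11, 11, 10, 10, 8, 8, 7, 7, 7, 5, 4, 4, 3, 1, 1, 1.
Put 11 vCPU in host 1; 5 vCPU remain.
Put 11 vCPU in host 2; 5 vCPU remain.
Put 10 vCPU in host 3; 6 vCPU remain.
Put 10 vCPU in host 4; 6 vCPU remain.
Put 8 vCPU in host 5; 8 vCPU remain.
Put 8 vCPU in host 5; 0 vCPU remain.
Put 7 vCPU in host 6; 9 vCPU remain.
Put 7 vCPU in host 6; 2 vCPU remain.
Put 7 vCPU in host 7; 9 vCPU remain.
Put 5 vCPU in host 1; 0 vCPU remain.
Put 4 vCPU in host 2; 1 vCPU remain.
Put 4 vCPU in host 3; 2 vCPU remain.
Put 3 vCPU in host 4; 3 vCPU remain.
Put 1 vCPU in host 2; 0 vCPU remain.
Put 1 vCPU in host 3; 1 vCPU remain.
Put 1 vCPU in host 3; 0 vCPU remain.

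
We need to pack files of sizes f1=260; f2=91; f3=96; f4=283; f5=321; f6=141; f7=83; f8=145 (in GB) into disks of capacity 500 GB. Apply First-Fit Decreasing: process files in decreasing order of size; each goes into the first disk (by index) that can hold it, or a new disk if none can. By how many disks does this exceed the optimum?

First-Fit Decreasing: [321,145] [283,141] [260,96,91] [83] → 4 disks.
Total size 1420 GB; any packing needs at least ⌈1420/500⌉ = 3 disks.
An optimal packing achieves that bound: [321,145] [283,96,91] [260,141,83] → 3 disks.
Excess: 4 − 3 = 1.

1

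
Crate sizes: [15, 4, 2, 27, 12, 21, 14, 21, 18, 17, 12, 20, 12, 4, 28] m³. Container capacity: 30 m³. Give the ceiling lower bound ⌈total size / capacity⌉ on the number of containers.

Total size = 15 + 4 + 2 + 27 + 12 + 21 + 14 + 21 + 18 + 17 + 12 + 20 + 12 + 4 + 28 = 227 m³.
⌈227 / 30⌉ = 8.

8 containers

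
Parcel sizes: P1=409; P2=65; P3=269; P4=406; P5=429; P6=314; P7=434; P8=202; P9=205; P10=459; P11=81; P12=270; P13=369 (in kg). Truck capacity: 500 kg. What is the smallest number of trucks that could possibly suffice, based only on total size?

Total size = 409 + 65 + 269 + 406 + 429 + 314 + 434 + 202 + 205 + 459 + 81 + 270 + 369 = 3912 kg.
⌈3912 / 500⌉ = 8.

8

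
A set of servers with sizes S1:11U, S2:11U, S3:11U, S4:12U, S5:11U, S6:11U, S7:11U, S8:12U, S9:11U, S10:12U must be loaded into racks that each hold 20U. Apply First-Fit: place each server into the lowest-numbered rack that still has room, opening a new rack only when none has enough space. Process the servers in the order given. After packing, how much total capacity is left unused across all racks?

Put S1 (11U) in rack 1; 9U remain.
Put S2 (11U) in rack 2; 9U remain.
Put S3 (11U) in rack 3; 9U remain.
Put S4 (12U) in rack 4; 8U remain.
Put S5 (11U) in rack 5; 9U remain.
Put S6 (11U) in rack 6; 9U remain.
Put S7 (11U) in rack 7; 9U remain.
Put S8 (12U) in rack 8; 8U remain.
Put S9 (11U) in rack 9; 9U remain.
Put S10 (12U) in rack 10; 8U remain.
10 racks × 20U = 200U; used 113U; unused 87U.

87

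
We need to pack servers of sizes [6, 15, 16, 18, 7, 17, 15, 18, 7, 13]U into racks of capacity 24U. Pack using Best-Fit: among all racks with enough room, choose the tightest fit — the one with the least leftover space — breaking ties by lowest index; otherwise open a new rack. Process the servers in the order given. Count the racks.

Put 6U in rack 1; 18U remain.
Put 15U in rack 1; 3U remain.
Put 16U in rack 2; 8U remain.
Put 18U in rack 3; 6U remain.
Put 7U in rack 2; 1U remain.
Put 17U in rack 4; 7U remain.
Put 15U in rack 5; 9U remain.
Put 18U in rack 6; 6U remain.
Put 7U in rack 4; 0U remain.
Put 13U in rack 7; 11U remain.
Final racks: [6,15] [16,7] [18] [17,7] [15] [18] [13].

7 racks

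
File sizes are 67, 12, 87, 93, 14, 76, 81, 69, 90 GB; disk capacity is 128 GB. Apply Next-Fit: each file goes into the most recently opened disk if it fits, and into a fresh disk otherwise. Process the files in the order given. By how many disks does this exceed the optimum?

0

Next-Fit: [67,12] [87] [93,14] [76] [81] [69] [90] → 7 disks.
7 files exceed 64 GB (half the capacity), and no two of those can share a disk, so at least 7 disks are needed.
So 7 is already optimal.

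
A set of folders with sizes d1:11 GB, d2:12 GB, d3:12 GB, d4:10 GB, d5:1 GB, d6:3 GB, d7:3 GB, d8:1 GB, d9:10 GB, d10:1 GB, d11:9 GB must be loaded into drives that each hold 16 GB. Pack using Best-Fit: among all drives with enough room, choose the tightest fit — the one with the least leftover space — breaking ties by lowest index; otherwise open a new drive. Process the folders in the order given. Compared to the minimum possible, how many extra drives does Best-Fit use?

0

Best-Fit: [11,1] [12,1,3] [12,3,1] [10] [10] [9] → 6 drives.
6 folders exceed 8 GB (half the capacity), and no two of those can share a drive, so at least 6 drives are needed.
So 6 is already optimal.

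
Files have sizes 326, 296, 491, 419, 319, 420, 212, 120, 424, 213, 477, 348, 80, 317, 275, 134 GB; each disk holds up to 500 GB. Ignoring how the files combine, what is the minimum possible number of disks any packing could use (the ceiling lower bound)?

10

Total size = 326 + 296 + 491 + 419 + 319 + 420 + 212 + 120 + 424 + 213 + 477 + 348 + 80 + 317 + 275 + 134 = 4871 GB.
⌈4871 / 500⌉ = 10.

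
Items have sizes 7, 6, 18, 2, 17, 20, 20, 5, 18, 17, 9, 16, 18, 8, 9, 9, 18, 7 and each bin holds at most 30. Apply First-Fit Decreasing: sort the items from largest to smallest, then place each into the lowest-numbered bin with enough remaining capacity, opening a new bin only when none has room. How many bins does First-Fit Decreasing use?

Sorted descending: 20, 20, 18, 18, 18, 18, 17, 17, 16, 9, 9, 9, 8, 7, 7, 6, 5, 2.
Put 20 in bin 1; 10 remain.
Put 20 in bin 2; 10 remain.
Put 18 in bin 3; 12 remain.
Put 18 in bin 4; 12 remain.
Put 18 in bin 5; 12 remain.
Put 18 in bin 6; 12 remain.
Put 17 in bin 7; 13 remain.
Put 17 in bin 8; 13 remain.
Put 16 in bin 9; 14 remain.
Put 9 in bin 1; 1 remain.
Put 9 in bin 2; 1 remain.
Put 9 in bin 3; 3 remain.
Put 8 in bin 4; 4 remain.
Put 7 in bin 5; 5 remain.
Put 7 in bin 6; 5 remain.
Put 6 in bin 7; 7 remain.
Put 5 in bin 5; 0 remain.
Put 2 in bin 3; 1 remain.

9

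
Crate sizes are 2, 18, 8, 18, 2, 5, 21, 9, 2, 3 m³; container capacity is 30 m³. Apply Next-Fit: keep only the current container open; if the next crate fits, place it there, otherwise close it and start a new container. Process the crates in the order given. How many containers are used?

container 1: place 2 m³, 28 m³ left
container 1: place 18 m³, 10 m³ left
container 1: place 8 m³, 2 m³ left
container 2: place 18 m³, 12 m³ left
container 2: place 2 m³, 10 m³ left
container 2: place 5 m³, 5 m³ left
container 3: place 21 m³, 9 m³ left
container 3: place 9 m³, 0 m³ left
container 4: place 2 m³, 28 m³ left
container 4: place 3 m³, 25 m³ left
Final containers: [2,18,8] [18,2,5] [21,9] [2,3].

4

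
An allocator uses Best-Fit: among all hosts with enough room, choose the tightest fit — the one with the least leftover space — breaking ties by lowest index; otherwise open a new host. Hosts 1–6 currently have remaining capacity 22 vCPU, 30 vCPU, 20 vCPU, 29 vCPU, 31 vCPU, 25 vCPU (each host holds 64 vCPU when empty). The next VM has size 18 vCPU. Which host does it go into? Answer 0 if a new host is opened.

Hosts with room: host 1 (22 vCPU), host 2 (30 vCPU), host 3 (20 vCPU), host 4 (29 vCPU), host 5 (31 vCPU), host 6 (25 vCPU).
Tightest fit is host 3 with 20 vCPU free.

3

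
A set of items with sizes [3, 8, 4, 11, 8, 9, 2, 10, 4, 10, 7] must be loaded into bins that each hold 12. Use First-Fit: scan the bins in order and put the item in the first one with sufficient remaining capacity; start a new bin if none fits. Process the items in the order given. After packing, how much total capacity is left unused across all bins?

8

3 → bin 1 (remaining 9)
8 → bin 1 (remaining 1)
4 → bin 2 (remaining 8)
11 → bin 3 (remaining 1)
8 → bin 2 (remaining 0)
9 → bin 4 (remaining 3)
2 → bin 4 (remaining 1)
10 → bin 5 (remaining 2)
4 → bin 6 (remaining 8)
10 → bin 7 (remaining 2)
7 → bin 6 (remaining 1)
7 bins × 12 = 84; used 76; unused 8.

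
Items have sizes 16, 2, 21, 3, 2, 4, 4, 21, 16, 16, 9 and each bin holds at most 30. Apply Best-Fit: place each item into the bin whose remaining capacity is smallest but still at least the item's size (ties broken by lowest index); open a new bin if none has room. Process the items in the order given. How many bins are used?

16 → bin 1 (remaining 14)
2 → bin 1 (remaining 12)
21 → bin 2 (remaining 9)
3 → bin 2 (remaining 6)
2 → bin 2 (remaining 4)
4 → bin 2 (remaining 0)
4 → bin 1 (remaining 8)
21 → bin 3 (remaining 9)
16 → bin 4 (remaining 14)
16 → bin 5 (remaining 14)
9 → bin 3 (remaining 0)
Final bins: [16,2,4] [21,3,2,4] [21,9] [16] [16].

5 bins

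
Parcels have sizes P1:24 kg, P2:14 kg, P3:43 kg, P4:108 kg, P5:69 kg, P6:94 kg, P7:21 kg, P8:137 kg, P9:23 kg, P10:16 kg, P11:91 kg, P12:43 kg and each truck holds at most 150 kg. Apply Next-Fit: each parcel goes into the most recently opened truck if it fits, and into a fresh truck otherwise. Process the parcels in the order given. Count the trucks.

Put P1 (24 kg) in truck 1; 126 kg remain.
Put P2 (14 kg) in truck 1; 112 kg remain.
Put P3 (43 kg) in truck 1; 69 kg remain.
Put P4 (108 kg) in truck 2; 42 kg remain.
Put P5 (69 kg) in truck 3; 81 kg remain.
Put P6 (94 kg) in truck 4; 56 kg remain.
Put P7 (21 kg) in truck 4; 35 kg remain.
Put P8 (137 kg) in truck 5; 13 kg remain.
Put P9 (23 kg) in truck 6; 127 kg remain.
Put P10 (16 kg) in truck 6; 111 kg remain.
Put P11 (91 kg) in truck 6; 20 kg remain.
Put P12 (43 kg) in truck 7; 107 kg remain.
Final trucks: [24,14,43] [108] [69] [94,21] [137] [23,16,91] [43].

7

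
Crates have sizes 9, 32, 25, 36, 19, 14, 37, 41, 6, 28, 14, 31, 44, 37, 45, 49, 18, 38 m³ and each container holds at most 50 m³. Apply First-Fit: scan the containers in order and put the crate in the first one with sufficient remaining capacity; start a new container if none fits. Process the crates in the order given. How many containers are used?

12

9 m³ → container 1 (remaining 41 m³)
32 m³ → container 1 (remaining 9 m³)
25 m³ → container 2 (remaining 25 m³)
36 m³ → container 3 (remaining 14 m³)
19 m³ → container 2 (remaining 6 m³)
14 m³ → container 3 (remaining 0 m³)
37 m³ → container 4 (remaining 13 m³)
41 m³ → container 5 (remaining 9 m³)
6 m³ → container 1 (remaining 3 m³)
28 m³ → container 6 (remaining 22 m³)
14 m³ → container 6 (remaining 8 m³)
31 m³ → container 7 (remaining 19 m³)
44 m³ → container 8 (remaining 6 m³)
37 m³ → container 9 (remaining 13 m³)
45 m³ → container 10 (remaining 5 m³)
49 m³ → container 11 (remaining 1 m³)
18 m³ → container 7 (remaining 1 m³)
38 m³ → container 12 (remaining 12 m³)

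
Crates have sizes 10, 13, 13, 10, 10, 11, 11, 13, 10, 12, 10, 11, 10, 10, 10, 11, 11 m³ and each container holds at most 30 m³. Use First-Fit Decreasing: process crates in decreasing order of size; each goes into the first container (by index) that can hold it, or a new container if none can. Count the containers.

Sorted descending: 13, 13, 13, 12, 11, 11, 11, 11, 11, 10, 10, 10, 10, 10, 10, 10, 10.
13 m³ → container 1 (remaining 17 m³)
13 m³ → container 1 (remaining 4 m³)
13 m³ → container 2 (remaining 17 m³)
12 m³ → container 2 (remaining 5 m³)
11 m³ → container 3 (remaining 19 m³)
11 m³ → container 3 (remaining 8 m³)
11 m³ → container 4 (remaining 19 m³)
11 m³ → container 4 (remaining 8 m³)
11 m³ → container 5 (remaining 19 m³)
10 m³ → container 5 (remaining 9 m³)
10 m³ → container 6 (remaining 20 m³)
10 m³ → container 6 (remaining 10 m³)
10 m³ → container 6 (remaining 0 m³)
10 m³ → container 7 (remaining 20 m³)
10 m³ → container 7 (remaining 10 m³)
10 m³ → container 7 (remaining 0 m³)
10 m³ → container 8 (remaining 20 m³)
Final containers: [13,13] [13,12] [11,11] [11,11] [11,10] [10,10,10] [10,10,10] [10].

8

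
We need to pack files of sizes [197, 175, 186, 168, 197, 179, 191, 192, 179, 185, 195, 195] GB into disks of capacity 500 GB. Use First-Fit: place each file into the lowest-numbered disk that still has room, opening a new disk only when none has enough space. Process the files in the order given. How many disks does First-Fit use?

disk 1: place 197 GB, 303 GB left
disk 1: place 175 GB, 128 GB left
disk 2: place 186 GB, 314 GB left
disk 2: place 168 GB, 146 GB left
disk 3: place 197 GB, 303 GB left
disk 3: place 179 GB, 124 GB left
disk 4: place 191 GB, 309 GB left
disk 4: place 192 GB, 117 GB left
disk 5: place 179 GB, 321 GB left
disk 5: place 185 GB, 136 GB left
disk 6: place 195 GB, 305 GB left
disk 6: place 195 GB, 110 GB left

6 disks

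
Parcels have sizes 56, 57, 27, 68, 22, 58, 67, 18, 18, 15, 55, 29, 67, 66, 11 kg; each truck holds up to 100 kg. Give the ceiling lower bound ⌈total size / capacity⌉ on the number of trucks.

7 trucks

Total size = 56 + 57 + 27 + 68 + 22 + 58 + 67 + 18 + 18 + 15 + 55 + 29 + 67 + 66 + 11 = 634 kg.
⌈634 / 100⌉ = 7.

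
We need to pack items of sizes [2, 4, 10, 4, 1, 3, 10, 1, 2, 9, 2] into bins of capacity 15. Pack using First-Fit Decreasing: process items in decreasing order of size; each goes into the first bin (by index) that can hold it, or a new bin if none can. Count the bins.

Sorted descending: 10, 10, 9, 4, 4, 3, 2, 2, 2, 1, 1.
bin 1: place 10, 5 left
bin 2: place 10, 5 left
bin 3: place 9, 6 left
bin 1: place 4, 1 left
bin 2: place 4, 1 left
bin 3: place 3, 3 left
bin 3: place 2, 1 left
bin 4: place 2, 13 left
bin 4: place 2, 11 left
bin 1: place 1, 0 left
bin 2: place 1, 0 left
Final bins: [10,4,1] [10,4,1] [9,3,2] [2,2].

4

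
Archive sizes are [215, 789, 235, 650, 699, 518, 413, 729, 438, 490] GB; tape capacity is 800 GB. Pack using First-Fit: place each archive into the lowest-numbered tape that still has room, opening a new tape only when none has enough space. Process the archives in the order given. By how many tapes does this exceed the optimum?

1

First-Fit: [215,235] [789] [650] [699] [518] [413] [729] [438] [490] → 9 tapes.
8 archives exceed 400 GB (half the capacity), and no two of those can share a tape, so at least 8 tapes are needed.
An optimal packing achieves that bound: [789] [729] [699] [650] [518,235] [490,215] [438] [413] → 8 tapes.
Excess: 9 − 8 = 1.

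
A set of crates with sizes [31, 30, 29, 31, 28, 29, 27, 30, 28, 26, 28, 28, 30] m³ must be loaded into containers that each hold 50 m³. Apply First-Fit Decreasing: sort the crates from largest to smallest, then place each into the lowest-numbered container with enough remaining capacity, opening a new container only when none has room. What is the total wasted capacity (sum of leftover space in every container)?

Sorted descending: 31, 31, 30, 30, 30, 29, 29, 28, 28, 28, 28, 27, 26.
Put 31 m³ in container 1; 19 m³ remain.
Put 31 m³ in container 2; 19 m³ remain.
Put 30 m³ in container 3; 20 m³ remain.
Put 30 m³ in container 4; 20 m³ remain.
Put 30 m³ in container 5; 20 m³ remain.
Put 29 m³ in container 6; 21 m³ remain.
Put 29 m³ in container 7; 21 m³ remain.
Put 28 m³ in container 8; 22 m³ remain.
Put 28 m³ in container 9; 22 m³ remain.
Put 28 m³ in container 10; 22 m³ remain.
Put 28 m³ in container 11; 22 m³ remain.
Put 27 m³ in container 12; 23 m³ remain.
Put 26 m³ in container 13; 24 m³ remain.
13 containers × 50 m³ = 650 m³; used 375 m³; unused 275 m³.

275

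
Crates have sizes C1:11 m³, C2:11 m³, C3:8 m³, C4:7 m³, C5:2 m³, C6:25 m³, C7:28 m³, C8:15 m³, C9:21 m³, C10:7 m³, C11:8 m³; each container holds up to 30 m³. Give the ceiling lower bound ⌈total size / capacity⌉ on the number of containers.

5

Total size = 11 + 11 + 8 + 7 + 2 + 25 + 28 + 15 + 21 + 7 + 8 = 143 m³.
⌈143 / 30⌉ = 5.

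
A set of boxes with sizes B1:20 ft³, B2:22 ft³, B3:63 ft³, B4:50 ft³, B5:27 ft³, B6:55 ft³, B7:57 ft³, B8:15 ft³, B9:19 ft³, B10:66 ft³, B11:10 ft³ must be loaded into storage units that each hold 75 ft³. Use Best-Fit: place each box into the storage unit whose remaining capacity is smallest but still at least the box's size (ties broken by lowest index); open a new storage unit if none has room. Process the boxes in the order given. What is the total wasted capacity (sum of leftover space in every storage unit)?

storage unit 1: place B1 (20 ft³), 55 ft³ left
storage unit 1: place B2 (22 ft³), 33 ft³ left
storage unit 2: place B3 (63 ft³), 12 ft³ left
storage unit 3: place B4 (50 ft³), 25 ft³ left
storage unit 1: place B5 (27 ft³), 6 ft³ left
storage unit 4: place B6 (55 ft³), 20 ft³ left
storage unit 5: place B7 (57 ft³), 18 ft³ left
storage unit 5: place B8 (15 ft³), 3 ft³ left
storage unit 4: place B9 (19 ft³), 1 ft³ left
storage unit 6: place B10 (66 ft³), 9 ft³ left
storage unit 2: place B11 (10 ft³), 2 ft³ left
6 storage units × 75 ft³ = 450 ft³; used 404 ft³; unused 46 ft³.

46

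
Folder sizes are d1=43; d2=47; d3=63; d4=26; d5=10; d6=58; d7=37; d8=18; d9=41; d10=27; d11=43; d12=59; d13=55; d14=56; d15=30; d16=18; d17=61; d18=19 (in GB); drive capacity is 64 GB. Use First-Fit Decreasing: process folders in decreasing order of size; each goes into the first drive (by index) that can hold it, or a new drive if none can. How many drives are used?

Sorted descending: 63, 61, 59, 58, 56, 55, 47, 43, 43, 41, 37, 30, 27, 26, 19, 18, 18, 10.
Put 63 GB in drive 1; 1 GB remain.
Put 61 GB in drive 2; 3 GB remain.
Put 59 GB in drive 3; 5 GB remain.
Put 58 GB in drive 4; 6 GB remain.
Put 56 GB in drive 5; 8 GB remain.
Put 55 GB in drive 6; 9 GB remain.
Put 47 GB in drive 7; 17 GB remain.
Put 43 GB in drive 8; 21 GB remain.
Put 43 GB in drive 9; 21 GB remain.
Put 41 GB in drive 10; 23 GB remain.
Put 37 GB in drive 11; 27 GB remain.
Put 30 GB in drive 12; 34 GB remain.
Put 27 GB in drive 11; 0 GB remain.
Put 26 GB in drive 12; 8 GB remain.
Put 19 GB in drive 8; 2 GB remain.
Put 18 GB in drive 9; 3 GB remain.
Put 18 GB in drive 10; 5 GB remain.
Put 10 GB in drive 7; 7 GB remain.

12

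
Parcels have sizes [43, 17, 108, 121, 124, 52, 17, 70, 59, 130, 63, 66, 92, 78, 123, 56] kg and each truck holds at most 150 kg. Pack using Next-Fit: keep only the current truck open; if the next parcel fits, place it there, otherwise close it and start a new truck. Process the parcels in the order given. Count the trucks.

12

truck 1: place 43 kg, 107 kg left
truck 1: place 17 kg, 90 kg left
truck 2: place 108 kg, 42 kg left
truck 3: place 121 kg, 29 kg left
truck 4: place 124 kg, 26 kg left
truck 5: place 52 kg, 98 kg left
truck 5: place 17 kg, 81 kg left
truck 5: place 70 kg, 11 kg left
truck 6: place 59 kg, 91 kg left
truck 7: place 130 kg, 20 kg left
truck 8: place 63 kg, 87 kg left
truck 8: place 66 kg, 21 kg left
truck 9: place 92 kg, 58 kg left
truck 10: place 78 kg, 72 kg left
truck 11: place 123 kg, 27 kg left
truck 12: place 56 kg, 94 kg left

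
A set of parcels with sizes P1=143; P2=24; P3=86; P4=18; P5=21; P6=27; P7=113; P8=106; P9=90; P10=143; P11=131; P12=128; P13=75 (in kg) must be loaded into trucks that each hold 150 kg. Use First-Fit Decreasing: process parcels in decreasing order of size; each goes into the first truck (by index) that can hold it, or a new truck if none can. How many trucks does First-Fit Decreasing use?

9

Sorted descending: 143, 143, 131, 128, 113, 106, 90, 86, 75, 27, 24, 21, 18.
143 kg → truck 1 (remaining 7 kg)
143 kg → truck 2 (remaining 7 kg)
131 kg → truck 3 (remaining 19 kg)
128 kg → truck 4 (remaining 22 kg)
113 kg → truck 5 (remaining 37 kg)
106 kg → truck 6 (remaining 44 kg)
90 kg → truck 7 (remaining 60 kg)
86 kg → truck 8 (remaining 64 kg)
75 kg → truck 9 (remaining 75 kg)
27 kg → truck 5 (remaining 10 kg)
24 kg → truck 6 (remaining 20 kg)
21 kg → truck 4 (remaining 1 kg)
18 kg → truck 3 (remaining 1 kg)
Final trucks: [143] [143] [131,18] [128,21] [113,27] [106,24] [90] [86] [75].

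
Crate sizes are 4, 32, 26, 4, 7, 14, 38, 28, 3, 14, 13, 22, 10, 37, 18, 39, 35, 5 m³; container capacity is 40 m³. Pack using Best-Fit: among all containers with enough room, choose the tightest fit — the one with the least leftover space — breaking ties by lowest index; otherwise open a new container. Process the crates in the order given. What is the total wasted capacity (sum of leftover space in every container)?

container 1: place 4 m³, 36 m³ left
container 1: place 32 m³, 4 m³ left
container 2: place 26 m³, 14 m³ left
container 1: place 4 m³, 0 m³ left
container 2: place 7 m³, 7 m³ left
container 3: place 14 m³, 26 m³ left
container 4: place 38 m³, 2 m³ left
container 5: place 28 m³, 12 m³ left
container 2: place 3 m³, 4 m³ left
container 3: place 14 m³, 12 m³ left
container 6: place 13 m³, 27 m³ left
container 6: place 22 m³, 5 m³ left
container 3: place 10 m³, 2 m³ left
container 7: place 37 m³, 3 m³ left
container 8: place 18 m³, 22 m³ left
container 9: place 39 m³, 1 m³ left
container 10: place 35 m³, 5 m³ left
container 6: place 5 m³, 0 m³ left
10 containers × 40 m³ = 400 m³; used 349 m³; unused 51 m³.

51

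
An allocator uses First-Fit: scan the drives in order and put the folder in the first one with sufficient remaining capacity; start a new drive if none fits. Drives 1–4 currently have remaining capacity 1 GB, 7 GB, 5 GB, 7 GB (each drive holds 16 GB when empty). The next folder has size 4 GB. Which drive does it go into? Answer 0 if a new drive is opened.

Drives with room: drive 2 (7 GB), drive 3 (5 GB), drive 4 (7 GB).
The first with room is drive 2.

2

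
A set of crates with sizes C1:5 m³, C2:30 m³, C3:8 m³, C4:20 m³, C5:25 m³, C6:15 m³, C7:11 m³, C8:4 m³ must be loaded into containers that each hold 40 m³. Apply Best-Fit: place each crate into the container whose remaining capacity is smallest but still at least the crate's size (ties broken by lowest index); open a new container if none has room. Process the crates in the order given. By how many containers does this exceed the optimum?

0

Best-Fit: [5,30,4] [8,20,11] [25,15] → 3 containers.
Total size 118 m³; any packing needs at least ⌈118/40⌉ = 3 containers.
So 3 is already optimal.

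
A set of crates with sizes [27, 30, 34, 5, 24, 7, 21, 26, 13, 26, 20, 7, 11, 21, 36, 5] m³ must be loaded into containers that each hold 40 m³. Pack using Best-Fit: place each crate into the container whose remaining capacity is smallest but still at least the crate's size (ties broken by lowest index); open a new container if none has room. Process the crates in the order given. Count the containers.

Put 27 m³ in container 1; 13 m³ remain.
Put 30 m³ in container 2; 10 m³ remain.
Put 34 m³ in container 3; 6 m³ remain.
Put 5 m³ in container 3; 1 m³ remain.
Put 24 m³ in container 4; 16 m³ remain.
Put 7 m³ in container 2; 3 m³ remain.
Put 21 m³ in container 5; 19 m³ remain.
Put 26 m³ in container 6; 14 m³ remain.
Put 13 m³ in container 1; 0 m³ remain.
Put 26 m³ in container 7; 14 m³ remain.
Put 20 m³ in container 8; 20 m³ remain.
Put 7 m³ in container 6; 7 m³ remain.
Put 11 m³ in container 7; 3 m³ remain.
Put 21 m³ in container 9; 19 m³ remain.
Put 36 m³ in container 10; 4 m³ remain.
Put 5 m³ in container 6; 2 m³ remain.
Final containers: [27,13] [30,7] [34,5] [24] [21] [26,7,5] [26,11] [20] [21] [36].

10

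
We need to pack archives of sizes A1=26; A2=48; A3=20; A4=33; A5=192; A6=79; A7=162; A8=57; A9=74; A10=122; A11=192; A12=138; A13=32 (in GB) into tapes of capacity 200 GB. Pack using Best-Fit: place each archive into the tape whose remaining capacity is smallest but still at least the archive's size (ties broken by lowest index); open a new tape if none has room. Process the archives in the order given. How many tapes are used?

Put A1 (26 GB) in tape 1; 174 GB remain.
Put A2 (48 GB) in tape 1; 126 GB remain.
Put A3 (20 GB) in tape 1; 106 GB remain.
Put A4 (33 GB) in tape 1; 73 GB remain.
Put A5 (192 GB) in tape 2; 8 GB remain.
Put A6 (79 GB) in tape 3; 121 GB remain.
Put A7 (162 GB) in tape 4; 38 GB remain.
Put A8 (57 GB) in tape 1; 16 GB remain.
Put A9 (74 GB) in tape 3; 47 GB remain.
Put A10 (122 GB) in tape 5; 78 GB remain.
Put A11 (192 GB) in tape 6; 8 GB remain.
Put A12 (138 GB) in tape 7; 62 GB remain.
Put A13 (32 GB) in tape 4; 6 GB remain.

7 tapes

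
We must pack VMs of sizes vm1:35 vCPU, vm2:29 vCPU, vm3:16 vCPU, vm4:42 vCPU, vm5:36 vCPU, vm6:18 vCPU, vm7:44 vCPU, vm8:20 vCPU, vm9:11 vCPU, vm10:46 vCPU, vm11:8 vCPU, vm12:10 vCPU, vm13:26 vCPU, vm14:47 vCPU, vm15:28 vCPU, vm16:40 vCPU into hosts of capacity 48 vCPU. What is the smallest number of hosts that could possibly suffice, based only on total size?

10

Total size = 35 + 29 + 16 + 42 + 36 + 18 + 44 + 20 + 11 + 46 + 8 + 10 + 26 + 47 + 28 + 40 = 456 vCPU.
⌈456 / 48⌉ = 10.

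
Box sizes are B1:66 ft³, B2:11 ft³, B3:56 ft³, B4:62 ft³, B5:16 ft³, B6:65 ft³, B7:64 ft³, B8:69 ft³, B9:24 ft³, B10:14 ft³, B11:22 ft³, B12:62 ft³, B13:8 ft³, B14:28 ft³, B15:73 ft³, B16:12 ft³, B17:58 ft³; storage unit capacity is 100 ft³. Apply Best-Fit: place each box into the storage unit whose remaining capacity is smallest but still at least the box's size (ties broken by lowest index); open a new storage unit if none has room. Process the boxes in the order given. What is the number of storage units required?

9

B1 (66 ft³) → storage unit 1 (remaining 34 ft³)
B2 (11 ft³) → storage unit 1 (remaining 23 ft³)
B3 (56 ft³) → storage unit 2 (remaining 44 ft³)
B4 (62 ft³) → storage unit 3 (remaining 38 ft³)
B5 (16 ft³) → storage unit 1 (remaining 7 ft³)
B6 (65 ft³) → storage unit 4 (remaining 35 ft³)
B7 (64 ft³) → storage unit 5 (remaining 36 ft³)
B8 (69 ft³) → storage unit 6 (remaining 31 ft³)
B9 (24 ft³) → storage unit 6 (remaining 7 ft³)
B10 (14 ft³) → storage unit 4 (remaining 21 ft³)
B11 (22 ft³) → storage unit 5 (remaining 14 ft³)
B12 (62 ft³) → storage unit 7 (remaining 38 ft³)
B13 (8 ft³) → storage unit 5 (remaining 6 ft³)
B14 (28 ft³) → storage unit 3 (remaining 10 ft³)
B15 (73 ft³) → storage unit 8 (remaining 27 ft³)
B16 (12 ft³) → storage unit 4 (remaining 9 ft³)
B17 (58 ft³) → storage unit 9 (remaining 42 ft³)
Final storage units: [66,11,16] [56] [62,28] [65,14,12] [64,22,8] [69,24] [62] [73] [58].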